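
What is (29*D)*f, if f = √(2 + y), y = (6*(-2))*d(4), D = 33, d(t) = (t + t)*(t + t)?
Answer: 957*I*√766 ≈ 26487.0*I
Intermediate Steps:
d(t) = 4*t² (d(t) = (2*t)*(2*t) = 4*t²)
y = -768 (y = (6*(-2))*(4*4²) = -48*16 = -12*64 = -768)
f = I*√766 (f = √(2 - 768) = √(-766) = I*√766 ≈ 27.677*I)
(29*D)*f = (29*33)*(I*√766) = 957*(I*√766) = 957*I*√766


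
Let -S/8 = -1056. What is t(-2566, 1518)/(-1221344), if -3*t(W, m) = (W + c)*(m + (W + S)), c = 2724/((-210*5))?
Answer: -4157912/801507 ≈ -5.1876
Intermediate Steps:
S = 8448 (S = -8*(-1056) = 8448)
c = -454/175 (c = 2724/(-1050) = 2724*(-1/1050) = -454/175 ≈ -2.5943)
t(W, m) = -(-454/175 + W)*(8448 + W + m)/3 (t(W, m) = -(W - 454/175)*(m + (W + 8448))/3 = -(-454/175 + W)*(m + (8448 + W))/3 = -(-454/175 + W)*(8448 + W + m)/3)
t(-2566, 1518)/(-1221344) = (1278464/175 - 1477946/525*(-2566) - ⅓*(-2566)² + (454/525)*1518 - ⅓*(-2566)*1518)/(-1221344) = (1278464/175 + 3792409436/525 - ⅓*6584356 + 229724/175 + 1298396)*(-1/1221344) = (1278464/175 + 3792409436/525 - 6584356/3 + 229724/175 + 1298396)*(-1/1221344) = (133053184/21)*(-1/1221344) = -4157912/801507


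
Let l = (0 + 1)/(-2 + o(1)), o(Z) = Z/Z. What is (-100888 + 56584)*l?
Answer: 44304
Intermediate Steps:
o(Z) = 1
l = -1 (l = (0 + 1)/(-2 + 1) = 1/(-1) = -1*1 = -1)
(-100888 + 56584)*l = (-100888 + 56584)*(-1) = -44304*(-1) = 44304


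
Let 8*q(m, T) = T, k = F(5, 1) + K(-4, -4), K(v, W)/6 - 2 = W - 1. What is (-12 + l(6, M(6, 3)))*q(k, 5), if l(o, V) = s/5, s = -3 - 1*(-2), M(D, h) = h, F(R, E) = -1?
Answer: -61/8 ≈ -7.6250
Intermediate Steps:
s = -1 (s = -3 + 2 = -1)
K(v, W) = 6 + 6*W (K(v, W) = 12 + 6*(W - 1) = 12 + 6*(-1 + W) = 12 + (-6 + 6*W) = 6 + 6*W)
l(o, V) = -⅕ (l(o, V) = -1/5 = -1*⅕ = -⅕)
k = -19 (k = -1 + (6 + 6*(-4)) = -1 + (6 - 24) = -1 - 18 = -19)
q(m, T) = T/8
(-12 + l(6, M(6, 3)))*q(k, 5) = (-12 - ⅕)*((⅛)*5) = -61/5*5/8 = -61/8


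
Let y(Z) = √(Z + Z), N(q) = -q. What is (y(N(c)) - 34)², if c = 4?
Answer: 1148 - 136*I*√2 ≈ 1148.0 - 192.33*I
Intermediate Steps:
y(Z) = √2*√Z (y(Z) = √(2*Z) = √2*√Z)
(y(N(c)) - 34)² = (√2*√(-1*4) - 34)² = (√2*√(-4) - 34)² = (√2*(2*I) - 34)² = (2*I*√2 - 34)² = (-34 + 2*I*√2)²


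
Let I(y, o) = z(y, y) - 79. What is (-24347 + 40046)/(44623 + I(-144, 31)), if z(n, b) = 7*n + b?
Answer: 5233/14464 ≈ 0.36179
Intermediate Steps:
z(n, b) = b + 7*n
I(y, o) = -79 + 8*y (I(y, o) = (y + 7*y) - 79 = 8*y - 79 = -79 + 8*y)
(-24347 + 40046)/(44623 + I(-144, 31)) = (-24347 + 40046)/(44623 + (-79 + 8*(-144))) = 15699/(44623 + (-79 - 1152)) = 15699/(44623 - 1231) = 15699/43392 = 15699*(1/43392) = 5233/14464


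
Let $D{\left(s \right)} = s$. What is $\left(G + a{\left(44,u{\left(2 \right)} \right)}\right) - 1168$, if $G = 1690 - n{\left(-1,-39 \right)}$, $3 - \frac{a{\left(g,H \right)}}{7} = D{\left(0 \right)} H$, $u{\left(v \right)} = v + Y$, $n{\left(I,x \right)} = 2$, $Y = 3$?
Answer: $541$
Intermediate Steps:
$u{\left(v \right)} = 3 + v$ ($u{\left(v \right)} = v + 3 = 3 + v$)
$a{\left(g,H \right)} = 21$ ($a{\left(g,H \right)} = 21 - 7 \cdot 0 H = 21 - 0 = 21 + 0 = 21$)
$G = 1688$ ($G = 1690 - 2 = 1688$)
$\left(G + a{\left(44,u{\left(2 \right)} \right)}\right) - 1168 = \left(1688 + 21\right) - 1168 = 1709 - 1168 = 541$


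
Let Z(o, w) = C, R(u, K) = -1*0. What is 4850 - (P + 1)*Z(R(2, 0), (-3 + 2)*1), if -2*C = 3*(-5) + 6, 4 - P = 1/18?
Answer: 19311/4 ≈ 4827.8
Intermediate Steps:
R(u, K) = 0
P = 71/18 (P = 4 - 1/18 = 71/18 ≈ 3.9444)
C = 9/2 (C = -(3*(-5) + 6)/2 = -(-15 + 6)/2 = -½*(-9) = 9/2 ≈ 4.5000)
Z(o, w) = 9/2
4850 - (P + 1)*Z(R(2, 0), (-3 + 2)*1) = 4850 - (71/18 + 1)*9/2 = 4850 - 89*9/(18*2) = 4850 - 1*89/4 = 4850 - 89/4 = 19311/4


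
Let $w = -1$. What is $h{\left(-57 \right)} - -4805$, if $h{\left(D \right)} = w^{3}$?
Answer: $4804$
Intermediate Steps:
$h{\left(D \right)} = -1$ ($h{\left(D \right)} = \left(-1\right)^{3} = -1$)
$h{\left(-57 \right)} - -4805 = -1 - -4805 = -1 + 4805 = 4804$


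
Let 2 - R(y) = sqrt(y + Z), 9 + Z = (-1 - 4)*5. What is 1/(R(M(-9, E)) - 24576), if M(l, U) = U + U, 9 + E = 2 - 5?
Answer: I/(sqrt(58) - 24574*I) ≈ -4.0693e-5 + 1.2611e-8*I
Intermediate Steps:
E = -12 (E = -9 + (2 - 5) = -9 - 3 = -12)
M(l, U) = 2*U
Z = -34 (Z = -9 + (-1 - 4)*5 = -9 - 5*5 = -9 - 25 = -34)
R(y) = 2 - sqrt(-34 + y) (R(y) = 2 - sqrt(y - 34) = 2 - sqrt(-34 + y))
1/(R(M(-9, E)) - 24576) = 1/((2 - sqrt(-34 + 2*(-12))) - 24576) = 1/((2 - sqrt(-34 - 24)) - 24576) = 1/((2 - sqrt(-58)) - 24576) = 1/((2 - I*sqrt(58)) - 24576) = 1/(-24574 - I*sqrt(58))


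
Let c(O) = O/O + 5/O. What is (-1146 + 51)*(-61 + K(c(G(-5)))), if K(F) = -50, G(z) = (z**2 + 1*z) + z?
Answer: 121545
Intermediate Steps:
G(z) = z**2 + 2*z (G(z) = (z**2 + z) + z = (z + z**2) + z = z**2 + 2*z)
c(O) = 1 + 5/O
(-1146 + 51)*(-61 + K(c(G(-5)))) = (-1146 + 51)*(-61 - 50) = -1095*(-111) = 121545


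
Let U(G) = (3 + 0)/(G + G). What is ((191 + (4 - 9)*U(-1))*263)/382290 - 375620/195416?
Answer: -33348494953/18676395660 ≈ -1.7856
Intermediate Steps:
U(G) = 3/(2*G) (U(G) = 3/((2*G)) = 3*(1/(2*G)) = 3/(2*G))
((191 + (4 - 9)*U(-1))*263)/382290 - 375620/195416 = ((191 + (4 - 9)*((3/2)/(-1)))*263)/382290 - 375620/195416 = ((191 - 15*(-1)/2)*263)*(1/382290) - 375620*1/195416 = ((191 - 5*(-3/2))*263)*(1/382290) - 93905/48854 = ((191 + 15/2)*263)*(1/382290) - 93905/48854 = ((397/2)*263)*(1/382290) - 93905/48854 = (104411/2)*(1/382290) - 93905/48854 = 104411/764580 - 93905/48854 = -33348494953/18676395660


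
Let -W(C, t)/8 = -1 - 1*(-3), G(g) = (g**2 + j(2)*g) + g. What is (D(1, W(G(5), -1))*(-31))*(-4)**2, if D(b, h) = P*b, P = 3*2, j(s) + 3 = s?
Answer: -2976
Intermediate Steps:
j(s) = -3 + s
G(g) = g**2 (G(g) = (g**2 + (-3 + 2)*g) + g = (g**2 - g) + g = g**2)
P = 6
W(C, t) = -16 (W(C, t) = -8*(-1 - 1*(-3)) = -8*(-1 + 3) = -8*2 = -16)
D(b, h) = 6*b
(D(1, W(G(5), -1))*(-31))*(-4)**2 = ((6*1)*(-31))*(-4)**2 = (6*(-31))*16 = -186*16 = -2976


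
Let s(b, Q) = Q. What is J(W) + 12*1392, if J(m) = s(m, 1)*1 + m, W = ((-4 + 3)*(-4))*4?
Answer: 16721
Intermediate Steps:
W = 16 (W = -1*(-4)*4 = 4*4 = 16)
J(m) = 1 + m (J(m) = 1*1 + m = 1 + m)
J(W) + 12*1392 = (1 + 16) + 12*1392 = 17 + 16704 = 16721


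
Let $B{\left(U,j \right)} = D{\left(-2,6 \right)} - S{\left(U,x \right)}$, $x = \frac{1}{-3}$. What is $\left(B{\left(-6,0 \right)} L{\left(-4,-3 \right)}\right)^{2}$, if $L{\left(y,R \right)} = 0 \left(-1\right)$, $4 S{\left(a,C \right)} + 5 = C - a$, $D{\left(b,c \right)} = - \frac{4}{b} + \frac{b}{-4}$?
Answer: $0$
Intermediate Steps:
$D{\left(b,c \right)} = - \frac{4}{b} - \frac{b}{4}$ ($D{\left(b,c \right)} = - \frac{4}{b} + b \left(- \frac{1}{4}\right) = - \frac{4}{b} - \frac{b}{4}$)
$x = - \frac{1}{3} \approx -0.33333$
$S{\left(a,C \right)} = - \frac{5}{4} - \frac{a}{4} + \frac{C}{4}$ ($S{\left(a,C \right)} = - \frac{5}{4} + \frac{C - a}{4} = - \frac{5}{4} + \left(- \frac{a}{4} + \frac{C}{4}\right) = - \frac{5}{4} - \frac{a}{4} + \frac{C}{4}$)
$B{\left(U,j \right)} = \frac{23}{6} + \frac{U}{4}$ ($B{\left(U,j \right)} = \left(- \frac{4}{-2} - - \frac{1}{2}\right) - \left(- \frac{5}{4} - \frac{U}{4} + \frac{1}{4} \left(- \frac{1}{3}\right)\right) = \left(\left(-4\right) \left(- \frac{1}{2}\right) + \frac{1}{2}\right) - \left(- \frac{5}{4} - \frac{U}{4} - \frac{1}{12}\right) = \left(2 + \frac{1}{2}\right) - \left(- \frac{4}{3} - \frac{U}{4}\right) = \frac{5}{2} + \left(\frac{4}{3} + \frac{U}{4}\right) = \frac{23}{6} + \frac{U}{4}$)
$L{\left(y,R \right)} = 0$
$\left(B{\left(-6,0 \right)} L{\left(-4,-3 \right)}\right)^{2} = \left(\left(\frac{23}{6} + \frac{1}{4} \left(-6\right)\right) 0\right)^{2} = \left(\left(\frac{23}{6} - \frac{3}{2}\right) 0\right)^{2} = \left(\frac{7}{3} \cdot 0\right)^{2} = 0^{2} = 0$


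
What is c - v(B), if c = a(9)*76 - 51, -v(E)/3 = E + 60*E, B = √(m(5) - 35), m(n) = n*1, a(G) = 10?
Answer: 709 + 183*I*√30 ≈ 709.0 + 1002.3*I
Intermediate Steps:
m(n) = n
B = I*√30 (B = √(5 - 35) = √(-30) = I*√30 ≈ 5.4772*I)
v(E) = -183*E (v(E) = -3*(E + 60*E) = -183*E)
c = 709 (c = 10*76 - 51 = 760 - 51 = 709)
c - v(B) = 709 - (-183)*I*√30 = 709 + 183*I*√30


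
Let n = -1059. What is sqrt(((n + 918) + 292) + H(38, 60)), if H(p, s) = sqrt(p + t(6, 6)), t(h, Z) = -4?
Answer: sqrt(151 + sqrt(34)) ≈ 12.523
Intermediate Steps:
H(p, s) = sqrt(-4 + p) (H(p, s) = sqrt(p - 4) = sqrt(-4 + p))
sqrt(((n + 918) + 292) + H(38, 60)) = sqrt(((-1059 + 918) + 292) + sqrt(-4 + 38)) = sqrt((-141 + 292) + sqrt(34)) = sqrt(151 + sqrt(34))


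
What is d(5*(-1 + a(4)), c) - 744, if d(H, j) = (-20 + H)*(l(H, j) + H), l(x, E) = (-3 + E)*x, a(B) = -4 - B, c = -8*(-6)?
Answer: 133806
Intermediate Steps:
c = 48
l(x, E) = x*(-3 + E)
d(H, j) = (-20 + H)*(H + H*(-3 + j)) (d(H, j) = (-20 + H)*(H*(-3 + j) + H) = (-20 + H)*(H + H*(-3 + j)))
d(5*(-1 + a(4)), c) - 744 = (5*(-1 + (-4 - 1*4)))*(40 + 5*(-1 + (-4 - 1*4)) - 20*48 + (5*(-1 + (-4 - 1*4)))*(-3 + 48)) - 744 = (5*(-1 + (-4 - 4)))*(40 + 5*(-1 + (-4 - 4)) - 960 + (5*(-1 + (-4 - 4)))*45) - 744 = (5*(-1 - 8))*(40 + 5*(-1 - 8) - 960 + (5*(-1 - 8))*45) - 744 = (5*(-9))*(40 + 5*(-9) - 960 + (5*(-9))*45) - 744 = -45*(40 - 45 - 960 - 45*45) - 744 = -45*(40 - 45 - 960 - 2025) - 744 = -45*(-2990) - 744 = 134550 - 744 = 133806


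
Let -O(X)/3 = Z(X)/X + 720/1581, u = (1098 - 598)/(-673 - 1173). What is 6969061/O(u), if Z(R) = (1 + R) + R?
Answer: 83470344250/44433 ≈ 1.8786e+6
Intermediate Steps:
Z(R) = 1 + 2*R
u = -250/923 (u = 500/(-1846) = 500*(-1/1846) = -250/923 ≈ -0.27086)
O(X) = -720/527 - 3*(1 + 2*X)/X (O(X) = -3*((1 + 2*X)/X + 720/1581) = -3*((1 + 2*X)/X + 720*(1/1581)) = -3*((1 + 2*X)/X + 240/527) = -3*(240/527 + (1 + 2*X)/X) = -720/527 - 3*(1 + 2*X)/X)
6969061/O(u) = 6969061/(-3882/527 - 3/(-250/923)) = 6969061/(-3882/527 - 3*(-923/250)) = 6969061/(-3882/527 + 2769/250) = 6969061/(488763/131750) = 6969061*(131750/488763) = 83470344250/44433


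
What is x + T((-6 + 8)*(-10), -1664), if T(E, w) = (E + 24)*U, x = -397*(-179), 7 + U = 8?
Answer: 71067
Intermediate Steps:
U = 1 (U = -7 + 8 = 1)
x = 71063
T(E, w) = 24 + E (T(E, w) = (E + 24)*1 = (24 + E)*1 = 24 + E)
x + T((-6 + 8)*(-10), -1664) = 71063 + (24 + (-6 + 8)*(-10)) = 71063 + (24 + 2*(-10)) = 71063 + (24 - 20) = 71063 + 4 = 71067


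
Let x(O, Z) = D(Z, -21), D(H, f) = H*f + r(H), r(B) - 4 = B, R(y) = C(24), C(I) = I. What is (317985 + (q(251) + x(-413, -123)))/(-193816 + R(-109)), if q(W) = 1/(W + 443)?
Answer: -222391607/134491648 ≈ -1.6536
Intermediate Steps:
R(y) = 24
r(B) = 4 + B
D(H, f) = 4 + H + H*f (D(H, f) = H*f + (4 + H) = 4 + H + H*f)
x(O, Z) = 4 - 20*Z (x(O, Z) = 4 + Z + Z*(-21) = 4 + Z - 21*Z = 4 - 20*Z)
q(W) = 1/(443 + W)
(317985 + (q(251) + x(-413, -123)))/(-193816 + R(-109)) = (317985 + (1/(443 + 251) + (4 - 20*(-123))))/(-193816 + 24) = (317985 + (1/694 + (4 + 2460)))/(-193792) = (317985 + (1/694 + 2464))*(-1/193792) = (317985 + 1710017/694)*(-1/193792) = (222391607/694)*(-1/193792) = -222391607/134491648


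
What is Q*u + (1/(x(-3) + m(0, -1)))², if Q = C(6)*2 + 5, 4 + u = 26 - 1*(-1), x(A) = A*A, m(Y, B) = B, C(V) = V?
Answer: 25025/64 ≈ 391.02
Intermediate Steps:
x(A) = A²
u = 23 (u = -4 + (26 - 1*(-1)) = -4 + (26 + 1) = -4 + 27 = 23)
Q = 17 (Q = 6*2 + 5 = 12 + 5 = 17)
Q*u + (1/(x(-3) + m(0, -1)))² = 17*23 + (1/((-3)² - 1))² = 391 + (1/(9 - 1))² = 391 + (1/8)² = 391 + (⅛)² = 391 + 1/64 = 25025/64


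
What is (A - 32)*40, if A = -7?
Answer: -1560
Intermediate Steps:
(A - 32)*40 = (-7 - 32)*40 = -39*40 = -1560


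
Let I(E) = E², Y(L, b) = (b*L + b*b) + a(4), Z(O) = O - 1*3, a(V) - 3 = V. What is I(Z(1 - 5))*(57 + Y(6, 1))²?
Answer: 247009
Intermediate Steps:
a(V) = 3 + V
Z(O) = -3 + O (Z(O) = O - 3 = -3 + O)
Y(L, b) = 7 + b² + L*b (Y(L, b) = (b*L + b*b) + (3 + 4) = (L*b + b²) + 7 = (b² + L*b) + 7 = 7 + b² + L*b)
I(Z(1 - 5))*(57 + Y(6, 1))² = (-3 + (1 - 5))²*(57 + (7 + 1² + 6*1))² = (-3 - 4)²*(57 + (7 + 1 + 6))² = (-7)²*(57 + 14)² = 49*71² = 49*5041 = 247009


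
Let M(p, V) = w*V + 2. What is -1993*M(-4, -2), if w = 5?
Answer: 15944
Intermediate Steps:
M(p, V) = 2 + 5*V (M(p, V) = 5*V + 2 = 2 + 5*V)
-1993*M(-4, -2) = -1993*(2 + 5*(-2)) = -1993*(2 - 10) = -1993*(-8) = 15944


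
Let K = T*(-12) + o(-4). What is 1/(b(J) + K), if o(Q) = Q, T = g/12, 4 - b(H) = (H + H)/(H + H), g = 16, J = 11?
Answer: -1/17 ≈ -0.058824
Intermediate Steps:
b(H) = 3 (b(H) = 4 - (H + H)/(H + H) = 4 - 2*H/(2*H) = 4 - 2*H*1/(2*H) = 4 - 1*1 = 4 - 1 = 3)
T = 4/3 (T = 16/12 = 16*(1/12) = 4/3 ≈ 1.3333)
K = -20 (K = (4/3)*(-12) - 4 = -16 - 4 = -20)
1/(b(J) + K) = 1/(3 - 20) = 1/(-17) = -1/17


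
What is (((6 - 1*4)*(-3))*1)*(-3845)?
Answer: 23070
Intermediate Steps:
(((6 - 1*4)*(-3))*1)*(-3845) = (((6 - 4)*(-3))*1)*(-3845) = ((2*(-3))*1)*(-3845) = -6*1*(-3845) = -6*(-3845) = 23070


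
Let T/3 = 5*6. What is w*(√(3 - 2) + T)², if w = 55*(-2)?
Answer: -910910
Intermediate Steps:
T = 90 (T = 3*(5*6) = 3*30 = 90)
w = -110
w*(√(3 - 2) + T)² = -110*(√(3 - 2) + 90)² = -110*(√1 + 90)² = -110*(1 + 90)² = -110*91² = -110*8281 = -910910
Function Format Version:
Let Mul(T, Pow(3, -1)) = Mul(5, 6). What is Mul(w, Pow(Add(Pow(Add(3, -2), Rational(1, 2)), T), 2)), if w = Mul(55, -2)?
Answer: -910910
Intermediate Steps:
T = 90 (T = Mul(3, Mul(5, 6)) = Mul(3, 30) = 90)
w = -110
Mul(w, Pow(Add(Pow(Add(3, -2), Rational(1, 2)), T), 2)) = Mul(-110, Pow(Add(Pow(Add(3, -2), Rational(1, 2)), 90), 2)) = Mul(-110, Pow(Add(Pow(1, Rational(1, 2)), 90), 2)) = Mul(-110, Pow(Add(1, 90), 2)) = Mul(-110, Pow(91, 2)) = Mul(-110, 8281) = -910910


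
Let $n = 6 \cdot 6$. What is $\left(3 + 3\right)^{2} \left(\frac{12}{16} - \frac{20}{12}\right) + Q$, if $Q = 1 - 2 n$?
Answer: $-104$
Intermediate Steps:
$n = 36$
$Q = -71$ ($Q = 1 - 72 = -71$)
$\left(3 + 3\right)^{2} \left(\frac{12}{16} - \frac{20}{12}\right) + Q = \left(3 + 3\right)^{2} \left(\frac{12}{16} - \frac{20}{12}\right) - 71 = 6^{2} \left(12 \cdot \frac{1}{16} - \frac{5}{3}\right) - 71 = 36 \left(\frac{3}{4} - \frac{5}{3}\right) - 71 = 36 \left(- \frac{11}{12}\right) - 71 = -33 - 71 = -104$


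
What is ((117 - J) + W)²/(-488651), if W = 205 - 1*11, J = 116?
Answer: -38025/488651 ≈ -0.077816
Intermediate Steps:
W = 194 (W = 205 - 11 = 194)
((117 - J) + W)²/(-488651) = ((117 - 1*116) + 194)²/(-488651) = ((117 - 116) + 194)²*(-1/488651) = (1 + 194)²*(-1/488651) = 195²*(-1/488651) = 38025*(-1/488651) = -38025/488651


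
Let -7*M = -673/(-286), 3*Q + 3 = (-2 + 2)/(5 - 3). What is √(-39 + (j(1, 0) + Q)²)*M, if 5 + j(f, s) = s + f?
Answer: -673*I*√14/2002 ≈ -1.2578*I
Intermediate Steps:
j(f, s) = -5 + f + s (j(f, s) = -5 + (s + f) = -5 + (f + s) = -5 + f + s)
Q = -1 (Q = -1 + ((-2 + 2)/(5 - 3))/3 = -1 + (0/2)/3 = -1 + (0*(½))/3 = -1 + (⅓)*0 = -1 + 0 = -1)
M = -673/2002 (M = -(-673)/(7*(-286)) = -(-673)*(-1)/(7*286) = -⅐*673/286 = -673/2002 ≈ -0.33616)
√(-39 + (j(1, 0) + Q)²)*M = √(-39 + ((-5 + 1 + 0) - 1)²)*(-673/2002) = √(-39 + (-4 - 1)²)*(-673/2002) = √(-39 + (-5)²)*(-673/2002) = √(-39 + 25)*(-673/2002) = √(-14)*(-673/2002) = (I*√14)*(-673/2002) = -673*I*√14/2002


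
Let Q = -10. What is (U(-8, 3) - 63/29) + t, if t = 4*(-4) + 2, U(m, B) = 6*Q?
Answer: -2209/29 ≈ -76.172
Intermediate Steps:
U(m, B) = -60 (U(m, B) = 6*(-10) = -60)
t = -14 (t = -16 + 2 = -14)
(U(-8, 3) - 63/29) + t = (-60 - 63/29) - 14 = -1803/29 - 14 = -2209/29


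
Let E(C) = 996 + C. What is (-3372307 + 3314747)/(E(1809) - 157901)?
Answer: 7195/19387 ≈ 0.37112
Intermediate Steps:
(-3372307 + 3314747)/(E(1809) - 157901) = (-3372307 + 3314747)/((996 + 1809) - 157901) = -57560/(2805 - 157901) = -57560/(-155096) = -57560*(-1/155096) = 7195/19387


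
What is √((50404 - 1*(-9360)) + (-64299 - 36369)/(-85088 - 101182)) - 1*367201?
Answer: -367201 + 3*√6400065272790/31045 ≈ -3.6696e+5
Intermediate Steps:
√((50404 - 1*(-9360)) + (-64299 - 36369)/(-85088 - 101182)) - 1*367201 = √((50404 + 9360) - 100668/(-186270)) - 367201 = √(59764 - 100668*(-1/186270)) - 367201 = √(59764 + 16778/31045) - 367201 = √(1855390158/31045) - 367201 = 3*√6400065272790/31045 - 367201 = -367201 + 3*√6400065272790/31045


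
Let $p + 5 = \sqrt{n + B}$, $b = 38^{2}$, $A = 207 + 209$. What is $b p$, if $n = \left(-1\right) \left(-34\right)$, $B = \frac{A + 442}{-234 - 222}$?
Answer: $-7220 + 38 \sqrt{46379} \approx 963.6$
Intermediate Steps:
$A = 416$
$B = - \frac{143}{76}$ ($B = \frac{416 + 442}{-234 - 222} = \frac{858}{-456} = 858 \left(- \frac{1}{456}\right) = - \frac{143}{76} \approx -1.8816$)
$n = 34$
$b = 1444$
$p = -5 + \frac{\sqrt{46379}}{38}$ ($p = -5 + \sqrt{34 - \frac{143}{76}} = -5 + \sqrt{\frac{2441}{76}} = -5 + \frac{\sqrt{46379}}{38} \approx 0.66731$)
$b p = 1444 \left(-5 + \frac{\sqrt{46379}}{38}\right) = -7220 + 38 \sqrt{46379}$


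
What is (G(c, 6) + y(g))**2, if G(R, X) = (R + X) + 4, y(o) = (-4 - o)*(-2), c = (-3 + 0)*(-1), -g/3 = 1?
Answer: 225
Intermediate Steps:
g = -3 (g = -3*1 = -3)
c = 3 (c = -3*(-1) = 3)
y(o) = 8 + 2*o
G(R, X) = 4 + R + X
(G(c, 6) + y(g))**2 = ((4 + 3 + 6) + (8 + 2*(-3)))**2 = (13 + (8 - 6))**2 = (13 + 2)**2 = 15**2 = 225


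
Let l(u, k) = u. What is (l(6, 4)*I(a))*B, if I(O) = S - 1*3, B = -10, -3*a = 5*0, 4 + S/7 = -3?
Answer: 3120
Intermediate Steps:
S = -49 (S = -28 + 7*(-3) = -28 - 21 = -49)
a = 0 (a = -5*0/3 = -⅓*0 = 0)
I(O) = -52 (I(O) = -49 - 1*3 = -49 - 3 = -52)
(l(6, 4)*I(a))*B = (6*(-52))*(-10) = -312*(-10) = 3120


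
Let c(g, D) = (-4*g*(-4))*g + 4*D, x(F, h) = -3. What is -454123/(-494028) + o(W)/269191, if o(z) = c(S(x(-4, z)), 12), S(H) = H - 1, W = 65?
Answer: 122396009005/132987891348 ≈ 0.92035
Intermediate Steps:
S(H) = -1 + H
c(g, D) = 4*D + 16*g² (c(g, D) = (16*g)*g + 4*D = 16*g² + 4*D = 4*D + 16*g²)
o(z) = 304 (o(z) = 4*12 + 16*(-1 - 3)² = 48 + 16*(-4)² = 48 + 16*16 = 48 + 256 = 304)
-454123/(-494028) + o(W)/269191 = -454123/(-494028) + 304/269191 = -454123*(-1/494028) + 304*(1/269191) = 454123/494028 + 304/269191 = 122396009005/132987891348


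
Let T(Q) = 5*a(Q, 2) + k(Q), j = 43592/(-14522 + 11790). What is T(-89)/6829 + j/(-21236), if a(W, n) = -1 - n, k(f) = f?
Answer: -717006555/49524549926 ≈ -0.014478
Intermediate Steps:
j = -10898/683 (j = 43592/(-2732) = 43592*(-1/2732) = -10898/683 ≈ -15.956)
T(Q) = -15 + Q (T(Q) = 5*(-1 - 1*2) + Q = 5*(-1 - 2) + Q = 5*(-3) + Q = -15 + Q)
T(-89)/6829 + j/(-21236) = (-15 - 89)/6829 - 10898/683/(-21236) = -104*1/6829 - 10898/683*(-1/21236) = -104/6829 + 5449/7252094 = -717006555/49524549926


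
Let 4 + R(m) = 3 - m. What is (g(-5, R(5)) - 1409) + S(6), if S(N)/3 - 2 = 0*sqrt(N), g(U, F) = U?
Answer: -1408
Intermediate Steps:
R(m) = -1 - m (R(m) = -4 + (3 - m) = -1 - m)
S(N) = 6 (S(N) = 6 + 3*(0*sqrt(N)) = 6 + 3*0 = 6 + 0 = 6)
(g(-5, R(5)) - 1409) + S(6) = (-5 - 1409) + 6 = -1414 + 6 = -1408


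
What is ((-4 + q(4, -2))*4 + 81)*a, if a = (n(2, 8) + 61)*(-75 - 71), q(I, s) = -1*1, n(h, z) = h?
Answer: -561078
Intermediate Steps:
q(I, s) = -1
a = -9198 (a = (2 + 61)*(-75 - 71) = 63*(-146) = -9198)
((-4 + q(4, -2))*4 + 81)*a = ((-4 - 1)*4 + 81)*(-9198) = (-5*4 + 81)*(-9198) = (-20 + 81)*(-9198) = 61*(-9198) = -561078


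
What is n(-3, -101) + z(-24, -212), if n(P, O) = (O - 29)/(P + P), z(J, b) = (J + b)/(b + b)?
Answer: 7067/318 ≈ 22.223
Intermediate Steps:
z(J, b) = (J + b)/(2*b) (z(J, b) = (J + b)/((2*b)) = (J + b)*(1/(2*b)) = (J + b)/(2*b))
n(P, O) = (-29 + O)/(2*P) (n(P, O) = (-29 + O)/((2*P)) = (-29 + O)*(1/(2*P)) = (-29 + O)/(2*P))
n(-3, -101) + z(-24, -212) = (½)*(-29 - 101)/(-3) + (½)*(-24 - 212)/(-212) = (½)*(-⅓)*(-130) + (½)*(-1/212)*(-236) = 65/3 + 59/106 = 7067/318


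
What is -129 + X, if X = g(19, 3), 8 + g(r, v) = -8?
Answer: -145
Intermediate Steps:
g(r, v) = -16 (g(r, v) = -8 - 8 = -16)
X = -16
-129 + X = -129 - 16 = -145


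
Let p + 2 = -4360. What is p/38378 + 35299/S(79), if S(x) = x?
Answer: 677180212/1515931 ≈ 446.71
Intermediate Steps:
p = -4362 (p = -2 - 4360 = -4362)
p/38378 + 35299/S(79) = -4362/38378 + 35299/79 = -4362*1/38378 + 35299*(1/79) = -2181/19189 + 35299/79 = 677180212/1515931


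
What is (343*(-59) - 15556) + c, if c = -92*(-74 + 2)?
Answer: -29169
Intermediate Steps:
c = 6624 (c = -92*(-72) = 6624)
(343*(-59) - 15556) + c = (343*(-59) - 15556) + 6624 = (-20237 - 15556) + 6624 = -35793 + 6624 = -29169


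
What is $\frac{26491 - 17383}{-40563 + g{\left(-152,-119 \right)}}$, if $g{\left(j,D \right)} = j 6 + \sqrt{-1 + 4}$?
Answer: $- \frac{5723550}{26063267} - \frac{138 \sqrt{3}}{26063267} \approx -0.21961$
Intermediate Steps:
$g{\left(j,D \right)} = \sqrt{3} + 6 j$ ($g{\left(j,D \right)} = 6 j + \sqrt{3} = \sqrt{3} + 6 j$)
$\frac{26491 - 17383}{-40563 + g{\left(-152,-119 \right)}} = \frac{26491 - 17383}{-40563 + \left(\sqrt{3} + 6 \left(-152\right)\right)} = \frac{9108}{-40563 - \left(912 - \sqrt{3}\right)} = \frac{9108}{-41475 + \sqrt{3}}$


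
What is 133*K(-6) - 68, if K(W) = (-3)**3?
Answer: -3659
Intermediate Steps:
K(W) = -27
133*K(-6) - 68 = 133*(-27) - 68 = -3591 - 68 = -3659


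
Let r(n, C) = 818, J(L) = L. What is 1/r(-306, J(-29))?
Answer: 1/818 ≈ 0.0012225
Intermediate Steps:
1/r(-306, J(-29)) = 1/818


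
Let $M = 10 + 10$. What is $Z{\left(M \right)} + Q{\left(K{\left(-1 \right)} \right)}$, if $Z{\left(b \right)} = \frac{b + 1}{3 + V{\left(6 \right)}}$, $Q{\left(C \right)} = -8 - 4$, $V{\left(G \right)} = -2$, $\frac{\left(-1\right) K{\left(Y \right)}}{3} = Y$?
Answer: $9$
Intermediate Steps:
$K{\left(Y \right)} = - 3 Y$
$Q{\left(C \right)} = -12$ ($Q{\left(C \right)} = -8 - 4 = -12$)
$M = 20$
$Z{\left(b \right)} = 1 + b$ ($Z{\left(b \right)} = \frac{b + 1}{3 - 2} = \frac{1 + b}{1} = \left(1 + b\right) 1 = 1 + b$)
$Z{\left(M \right)} + Q{\left(K{\left(-1 \right)} \right)} = \left(1 + 20\right) - 12 = 21 - 12 = 9$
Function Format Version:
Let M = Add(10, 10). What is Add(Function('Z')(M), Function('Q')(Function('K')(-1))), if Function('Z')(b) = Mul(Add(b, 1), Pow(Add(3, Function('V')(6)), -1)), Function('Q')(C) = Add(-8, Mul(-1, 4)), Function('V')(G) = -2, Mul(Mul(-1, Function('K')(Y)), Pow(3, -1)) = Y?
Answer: 9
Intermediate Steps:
Function('K')(Y) = Mul(-3, Y)
Function('Q')(C) = -12 (Function('Q')(C) = Add(-8, -4) = -12)
M = 20
Function('Z')(b) = Add(1, b) (Function('Z')(b) = Mul(Add(b, 1), Pow(Add(3, -2), -1)) = Mul(Add(1, b), Pow(1, -1)) = Mul(Add(1, b), 1) = Add(1, b))
Add(Function('Z')(M), Function('Q')(Function('K')(-1))) = Add(Add(1, 20), -12) = Add(21, -12) = 9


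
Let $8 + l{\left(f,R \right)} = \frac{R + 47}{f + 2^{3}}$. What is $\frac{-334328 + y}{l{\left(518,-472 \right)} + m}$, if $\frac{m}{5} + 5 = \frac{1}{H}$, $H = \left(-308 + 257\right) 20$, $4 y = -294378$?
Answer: $\frac{21885857970}{1814129} \approx 12064.0$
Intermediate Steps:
$y = - \frac{147189}{2}$ ($y = \frac{1}{4} \left(-294378\right) = - \frac{147189}{2} \approx -73595.0$)
$H = -1020$ ($H = \left(-51\right) 20 = -1020$)
$l{\left(f,R \right)} = -8 + \frac{47 + R}{8 + f}$ ($l{\left(f,R \right)} = -8 + \frac{R + 47}{f + 2^{3}} = -8 + \frac{47 + R}{f + 8} = -8 + \frac{47 + R}{8 + f}$)
$m = - \frac{5101}{204}$ ($m = -25 + \frac{5}{-1020} = -25 + 5 \left(- \frac{1}{1020}\right) = -25 - \frac{1}{204} = - \frac{5101}{204} \approx -25.005$)
$\frac{-334328 + y}{l{\left(518,-472 \right)} + m} = \frac{-334328 - \frac{147189}{2}}{\frac{-17 - 472 - 4144}{8 + 518} - \frac{5101}{204}} = - \frac{815845}{2 \left(\frac{-17 - 472 - 4144}{526} - \frac{5101}{204}\right)} = - \frac{815845}{2 \left(\frac{1}{526} \left(-4633\right) - \frac{5101}{204}\right)} = - \frac{815845}{2 \left(- \frac{4633}{526} - \frac{5101}{204}\right)} = - \frac{815845}{2 \left(- \frac{1814129}{53652}\right)} = \left(- \frac{815845}{2}\right) \left(- \frac{53652}{1814129}\right) = \frac{21885857970}{1814129}$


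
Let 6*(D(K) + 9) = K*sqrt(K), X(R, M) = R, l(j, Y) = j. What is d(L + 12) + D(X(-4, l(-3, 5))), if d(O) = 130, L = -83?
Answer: 121 - 4*I/3 ≈ 121.0 - 1.3333*I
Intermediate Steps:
D(K) = -9 + K**(3/2)/6 (D(K) = -9 + (K*sqrt(K))/6 = -9 + K**(3/2)/6)
d(L + 12) + D(X(-4, l(-3, 5))) = 130 + (-9 + (-4)**(3/2)/6) = 130 + (-9 + (-8*I)/6) = 130 + (-9 - 4*I/3) = 121 - 4*I/3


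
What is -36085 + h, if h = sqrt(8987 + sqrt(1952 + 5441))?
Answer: -36085 + sqrt(8987 + sqrt(7393)) ≈ -35990.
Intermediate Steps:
h = sqrt(8987 + sqrt(7393)) ≈ 95.252
-36085 + h = -36085 + sqrt(8987 + sqrt(7393))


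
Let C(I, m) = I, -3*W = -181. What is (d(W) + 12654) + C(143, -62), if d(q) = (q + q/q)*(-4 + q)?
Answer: 146269/9 ≈ 16252.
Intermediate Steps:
W = 181/3 (W = -⅓*(-181) = 181/3 ≈ 60.333)
d(q) = (1 + q)*(-4 + q) (d(q) = (q + 1)*(-4 + q) = (1 + q)*(-4 + q))
(d(W) + 12654) + C(143, -62) = ((-4 + (181/3)² - 3*181/3) + 12654) + 143 = ((-4 + 32761/9 - 181) + 12654) + 143 = (31096/9 + 12654) + 143 = 144982/9 + 143 = 146269/9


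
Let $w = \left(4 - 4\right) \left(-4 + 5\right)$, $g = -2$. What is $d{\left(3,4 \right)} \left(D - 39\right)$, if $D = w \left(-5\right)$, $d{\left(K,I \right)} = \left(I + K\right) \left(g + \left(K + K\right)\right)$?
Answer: $-1092$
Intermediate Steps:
$d{\left(K,I \right)} = \left(-2 + 2 K\right) \left(I + K\right)$ ($d{\left(K,I \right)} = \left(I + K\right) \left(-2 + \left(K + K\right)\right) = \left(I + K\right) \left(-2 + 2 K\right) = \left(-2 + 2 K\right) \left(I + K\right)$)
$w = 0$ ($w = 0 \cdot 1 = 0$)
$D = 0$ ($D = 0 \left(-5\right) = 0$)
$d{\left(3,4 \right)} \left(D - 39\right) = \left(\left(-2\right) 4 - 6 + 2 \cdot 3^{2} + 2 \cdot 4 \cdot 3\right) \left(0 - 39\right) = \left(-8 - 6 + 2 \cdot 9 + 24\right) \left(-39\right) = \left(-8 - 6 + 18 + 24\right) \left(-39\right) = 28 \left(-39\right) = -1092$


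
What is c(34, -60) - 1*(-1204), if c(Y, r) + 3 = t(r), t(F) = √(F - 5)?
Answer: 1201 + I*√65 ≈ 1201.0 + 8.0623*I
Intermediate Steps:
t(F) = √(-5 + F)
c(Y, r) = -3 + √(-5 + r)
c(34, -60) - 1*(-1204) = (-3 + √(-5 - 60)) - 1*(-1204) = (-3 + √(-65)) + 1204 = (-3 + I*√65) + 1204 = 1201 + I*√65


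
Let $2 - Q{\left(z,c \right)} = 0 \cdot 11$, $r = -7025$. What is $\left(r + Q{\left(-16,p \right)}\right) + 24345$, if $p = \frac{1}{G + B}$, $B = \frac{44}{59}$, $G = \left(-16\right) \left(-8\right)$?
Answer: $17322$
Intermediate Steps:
$G = 128$
$B = \frac{44}{59}$ ($B = 44 \cdot \frac{1}{59} = \frac{44}{59} \approx 0.74576$)
$p = \frac{59}{7596}$ ($p = \frac{1}{128 + \frac{44}{59}} = \frac{1}{\frac{7596}{59}} = \frac{59}{7596} \approx 0.0077672$)
$Q{\left(z,c \right)} = 2$ ($Q{\left(z,c \right)} = 2 - 0 \cdot 11 = 2 - 0 = 2 + 0 = 2$)
$\left(r + Q{\left(-16,p \right)}\right) + 24345 = \left(-7025 + 2\right) + 24345 = -7023 + 24345 = 17322$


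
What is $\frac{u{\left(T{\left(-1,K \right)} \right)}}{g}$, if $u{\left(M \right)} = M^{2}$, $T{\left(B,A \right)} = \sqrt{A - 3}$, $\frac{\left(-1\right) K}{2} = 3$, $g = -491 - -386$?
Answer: $\frac{3}{35} \approx 0.085714$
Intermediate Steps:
$g = -105$ ($g = -491 + 386 = -105$)
$K = -6$ ($K = \left(-2\right) 3 = -6$)
$T{\left(B,A \right)} = \sqrt{-3 + A}$
$\frac{u{\left(T{\left(-1,K \right)} \right)}}{g} = \frac{\left(\sqrt{-3 - 6}\right)^{2}}{-105} = \left(\sqrt{-9}\right)^{2} \left(- \frac{1}{105}\right) = \left(3 i\right)^{2} \left(- \frac{1}{105}\right) = \left(-9\right) \left(- \frac{1}{105}\right) = \frac{3}{35}$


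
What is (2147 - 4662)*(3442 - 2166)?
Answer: -3209140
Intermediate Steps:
(2147 - 4662)*(3442 - 2166) = -2515*1276 = -3209140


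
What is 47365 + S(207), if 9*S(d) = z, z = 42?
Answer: 142109/3 ≈ 47370.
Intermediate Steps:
S(d) = 14/3 (S(d) = (1/9)*42 = 14/3)
47365 + S(207) = 47365 + 14/3 = 142109/3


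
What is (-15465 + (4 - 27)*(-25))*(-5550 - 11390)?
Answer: 252236600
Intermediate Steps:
(-15465 + (4 - 27)*(-25))*(-5550 - 11390) = (-15465 - 23*(-25))*(-16940) = (-15465 + 575)*(-16940) = -14890*(-16940) = 252236600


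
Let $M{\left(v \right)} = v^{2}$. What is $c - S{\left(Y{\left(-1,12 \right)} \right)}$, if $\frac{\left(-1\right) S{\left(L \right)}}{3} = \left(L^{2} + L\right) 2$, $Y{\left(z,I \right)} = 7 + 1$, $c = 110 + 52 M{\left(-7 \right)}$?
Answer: $3090$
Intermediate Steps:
$c = 2658$ ($c = 110 + 52 \left(-7\right)^{2} = 110 + 52 \cdot 49 = 110 + 2548 = 2658$)
$Y{\left(z,I \right)} = 8$
$S{\left(L \right)} = - 6 L - 6 L^{2}$ ($S{\left(L \right)} = - 3 \left(L^{2} + L\right) 2 = - 3 \left(L + L^{2}\right) 2 = - 3 \left(2 L + 2 L^{2}\right) = - 6 L - 6 L^{2}$)
$c - S{\left(Y{\left(-1,12 \right)} \right)} = 2658 - \left(-6\right) 8 \left(1 + 8\right) = 2658 - \left(-6\right) 8 \cdot 9 = 2658 - -432 = 2658 + 432 = 3090$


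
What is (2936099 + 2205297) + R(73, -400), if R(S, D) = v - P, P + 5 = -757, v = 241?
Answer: 5142399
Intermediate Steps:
P = -762 (P = -5 - 757 = -762)
R(S, D) = 1003 (R(S, D) = 241 - 1*(-762) = 241 + 762 = 1003)
(2936099 + 2205297) + R(73, -400) = (2936099 + 2205297) + 1003 = 5141396 + 1003 = 5142399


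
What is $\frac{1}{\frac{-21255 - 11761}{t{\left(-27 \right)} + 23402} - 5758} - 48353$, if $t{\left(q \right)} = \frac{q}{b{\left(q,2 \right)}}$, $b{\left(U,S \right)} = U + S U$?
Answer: $- \frac{19551581748969}{404350954} \approx -48353.0$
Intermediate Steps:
$t{\left(q \right)} = \frac{1}{3}$ ($t{\left(q \right)} = \frac{q}{q \left(1 + 2\right)} = \frac{q}{q 3} = \frac{q}{3 q} = q \frac{1}{3 q} = \frac{1}{3}$)
$\frac{1}{\frac{-21255 - 11761}{t{\left(-27 \right)} + 23402} - 5758} - 48353 = \frac{1}{\frac{-21255 - 11761}{\frac{1}{3} + 23402} - 5758} - 48353 = \frac{1}{- \frac{33016}{\frac{70207}{3}} - 5758} - 48353 = \frac{1}{\left(-33016\right) \frac{3}{70207} - 5758} - 48353 = \frac{1}{- \frac{99048}{70207} - 5758} - 48353 = \frac{1}{- \frac{404350954}{70207}} - 48353 = - \frac{70207}{404350954} - 48353 = - \frac{19551581748969}{404350954}$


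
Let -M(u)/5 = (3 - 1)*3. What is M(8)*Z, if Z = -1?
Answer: 30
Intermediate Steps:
M(u) = -30 (M(u) = -5*(3 - 1)*3 = -10*3 = -5*6 = -30)
M(8)*Z = -30*(-1) = 30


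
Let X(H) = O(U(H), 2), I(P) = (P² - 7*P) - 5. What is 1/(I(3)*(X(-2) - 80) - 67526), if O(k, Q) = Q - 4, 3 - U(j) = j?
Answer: -1/66132 ≈ -1.5121e-5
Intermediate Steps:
U(j) = 3 - j
O(k, Q) = -4 + Q
I(P) = -5 + P² - 7*P
X(H) = -2 (X(H) = -4 + 2 = -2)
1/(I(3)*(X(-2) - 80) - 67526) = 1/((-5 + 3² - 7*3)*(-2 - 80) - 67526) = 1/((-5 + 9 - 21)*(-82) - 67526) = 1/(-17*(-82) - 67526) = 1/(1394 - 67526) = 1/(-66132) = -1/66132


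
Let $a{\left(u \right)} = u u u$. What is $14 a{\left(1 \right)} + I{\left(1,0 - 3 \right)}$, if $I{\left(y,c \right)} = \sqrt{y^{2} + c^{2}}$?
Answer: $14 + \sqrt{10} \approx 17.162$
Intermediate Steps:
$I{\left(y,c \right)} = \sqrt{c^{2} + y^{2}}$
$a{\left(u \right)} = u^{3}$ ($a{\left(u \right)} = u^{2} u = u^{3}$)
$14 a{\left(1 \right)} + I{\left(1,0 - 3 \right)} = 14 \cdot 1^{3} + \sqrt{\left(0 - 3\right)^{2} + 1^{2}} = 14 \cdot 1 + \sqrt{\left(0 - 3\right)^{2} + 1} = 14 + \sqrt{\left(-3\right)^{2} + 1} = 14 + \sqrt{9 + 1} = 14 + \sqrt{10}$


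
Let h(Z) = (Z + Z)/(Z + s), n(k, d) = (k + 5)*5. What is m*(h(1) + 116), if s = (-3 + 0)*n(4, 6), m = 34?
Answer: 264214/67 ≈ 3943.5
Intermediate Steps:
n(k, d) = 25 + 5*k (n(k, d) = (5 + k)*5 = 25 + 5*k)
s = -135 (s = (-3 + 0)*(25 + 5*4) = -3*(25 + 20) = -3*45 = -135)
h(Z) = 2*Z/(-135 + Z) (h(Z) = (Z + Z)/(Z - 135) = (2*Z)/(-135 + Z) = 2*Z/(-135 + Z))
m*(h(1) + 116) = 34*(2*1/(-135 + 1) + 116) = 34*(2*1/(-134) + 116) = 34*(2*1*(-1/134) + 116) = 34*(-1/67 + 116) = 34*(7771/67) = 264214/67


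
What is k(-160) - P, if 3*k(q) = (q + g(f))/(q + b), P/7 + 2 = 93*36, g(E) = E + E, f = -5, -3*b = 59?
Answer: -12624288/539 ≈ -23422.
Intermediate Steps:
b = -59/3 (b = -⅓*59 = -59/3 ≈ -19.667)
g(E) = 2*E
P = 23422 (P = -14 + 7*(93*36) = -14 + 7*3348 = -14 + 23436 = 23422)
k(q) = (-10 + q)/(3*(-59/3 + q)) (k(q) = ((q + 2*(-5))/(q - 59/3))/3 = ((q - 10)/(-59/3 + q))/3 = ((-10 + q)/(-59/3 + q))/3 = (-10 + q)/(3*(-59/3 + q)))
k(-160) - P = (-10 - 160)/(-59 + 3*(-160)) - 1*23422 = -170/(-59 - 480) - 23422 = -170/(-539) - 23422 = -1/539*(-170) - 23422 = 170/539 - 23422 = -12624288/539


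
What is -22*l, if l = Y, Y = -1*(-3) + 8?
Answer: -242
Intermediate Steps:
Y = 11 (Y = 3 + 8 = 11)
l = 11
-22*l = -22*11 = -242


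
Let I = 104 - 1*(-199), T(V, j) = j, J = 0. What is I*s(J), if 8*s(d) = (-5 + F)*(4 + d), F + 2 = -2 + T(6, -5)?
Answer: -2121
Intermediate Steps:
F = -9 (F = -2 + (-2 - 5) = -2 - 7 = -9)
I = 303 (I = 104 + 199 = 303)
s(d) = -7 - 7*d/4 (s(d) = ((-5 - 9)*(4 + d))/8 = (-14*(4 + d))/8 = (-56 - 14*d)/8 = -7 - 7*d/4)
I*s(J) = 303*(-7 - 7/4*0) = 303*(-7 + 0) = 303*(-7) = -2121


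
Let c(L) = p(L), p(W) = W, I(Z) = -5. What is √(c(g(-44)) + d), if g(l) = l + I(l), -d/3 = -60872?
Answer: √182567 ≈ 427.28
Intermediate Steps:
d = 182616 (d = -3*(-60872) = 182616)
g(l) = -5 + l (g(l) = l - 5 = -5 + l)
c(L) = L
√(c(g(-44)) + d) = √((-5 - 44) + 182616) = √(-49 + 182616) = √182567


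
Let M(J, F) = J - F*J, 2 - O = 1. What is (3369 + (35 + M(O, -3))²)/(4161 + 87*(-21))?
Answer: 815/389 ≈ 2.0951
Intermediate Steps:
O = 1 (O = 2 - 1*1 = 2 - 1 = 1)
M(J, F) = J - F*J
(3369 + (35 + M(O, -3))²)/(4161 + 87*(-21)) = (3369 + (35 + 1*(1 - 1*(-3)))²)/(4161 + 87*(-21)) = (3369 + (35 + 1*(1 + 3))²)/(4161 - 1827) = (3369 + (35 + 1*4)²)/2334 = (3369 + (35 + 4)²)*(1/2334) = (3369 + 39²)*(1/2334) = (3369 + 1521)*(1/2334) = 4890*(1/2334) = 815/389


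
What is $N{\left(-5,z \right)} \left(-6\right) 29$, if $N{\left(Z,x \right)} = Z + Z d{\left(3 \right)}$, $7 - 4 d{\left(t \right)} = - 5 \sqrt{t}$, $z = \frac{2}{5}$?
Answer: $\frac{4785}{2} + \frac{2175 \sqrt{3}}{2} \approx 4276.1$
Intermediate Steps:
$z = \frac{2}{5}$ ($z = 2 \cdot \frac{1}{5} = \frac{2}{5} \approx 0.4$)
$d{\left(t \right)} = \frac{7}{4} + \frac{5 \sqrt{t}}{4}$ ($d{\left(t \right)} = \frac{7}{4} - \frac{\left(-5\right) \sqrt{t}}{4} = \frac{7}{4} + \frac{5 \sqrt{t}}{4}$)
$N{\left(Z,x \right)} = Z + Z \left(\frac{7}{4} + \frac{5 \sqrt{3}}{4}\right)$
$N{\left(-5,z \right)} \left(-6\right) 29 = \frac{1}{4} \left(-5\right) \left(11 + 5 \sqrt{3}\right) \left(-6\right) 29 = \left(- \frac{55}{4} - \frac{25 \sqrt{3}}{4}\right) \left(-6\right) 29 = \left(\frac{165}{2} + \frac{75 \sqrt{3}}{2}\right) 29 = \frac{4785}{2} + \frac{2175 \sqrt{3}}{2}$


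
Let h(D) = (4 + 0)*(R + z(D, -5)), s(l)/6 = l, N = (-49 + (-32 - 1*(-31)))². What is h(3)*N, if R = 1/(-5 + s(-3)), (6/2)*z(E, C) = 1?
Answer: 200000/69 ≈ 2898.6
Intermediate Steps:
N = 2500 (N = (-49 + (-32 + 31))² = (-49 - 1)² = (-50)² = 2500)
s(l) = 6*l
z(E, C) = ⅓ (z(E, C) = (⅓)*1 = ⅓)
R = -1/23 (R = 1/(-5 + 6*(-3)) = 1/(-5 - 18) = 1/(-23) = -1/23 ≈ -0.043478)
h(D) = 80/69 (h(D) = (4 + 0)*(-1/23 + ⅓) = 4*(20/69) = 80/69)
h(3)*N = (80/69)*2500 = 200000/69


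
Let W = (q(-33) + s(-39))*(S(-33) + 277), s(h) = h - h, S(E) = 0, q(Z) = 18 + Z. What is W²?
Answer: 17264025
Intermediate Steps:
s(h) = 0
W = -4155 (W = ((18 - 33) + 0)*(0 + 277) = (-15 + 0)*277 = -15*277 = -4155)
W² = (-4155)² = 17264025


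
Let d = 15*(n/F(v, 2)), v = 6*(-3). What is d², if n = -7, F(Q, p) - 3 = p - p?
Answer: 1225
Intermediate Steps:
v = -18
F(Q, p) = 3 (F(Q, p) = 3 + (p - p) = 3 + 0 = 3)
d = -35 (d = 15*(-7/3) = -35)
d² = (-35)² = 1225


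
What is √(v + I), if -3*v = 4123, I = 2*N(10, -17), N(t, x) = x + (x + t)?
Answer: I*√12801/3 ≈ 37.714*I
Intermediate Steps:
N(t, x) = t + 2*x (N(t, x) = x + (t + x) = t + 2*x)
I = -48 (I = 2*(10 + 2*(-17)) = 2*(10 - 34) = 2*(-24) = -48)
v = -4123/3 (v = -⅓*4123 = -4123/3 ≈ -1374.3)
√(v + I) = √(-4123/3 - 48) = √(-4267/3) = I*√12801/3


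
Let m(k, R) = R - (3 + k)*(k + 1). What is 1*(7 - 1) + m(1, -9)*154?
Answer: -2612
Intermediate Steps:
m(k, R) = R - (1 + k)*(3 + k) (m(k, R) = R - (3 + k)*(1 + k) = R - (1 + k)*(3 + k))
1*(7 - 1) + m(1, -9)*154 = 1*(7 - 1) + (-3 - 9 - 1*1² - 4*1)*154 = 1*6 + (-3 - 9 - 1*1 - 4)*154 = 6 + (-3 - 9 - 1 - 4)*154 = 6 - 17*154 = 6 - 2618 = -2612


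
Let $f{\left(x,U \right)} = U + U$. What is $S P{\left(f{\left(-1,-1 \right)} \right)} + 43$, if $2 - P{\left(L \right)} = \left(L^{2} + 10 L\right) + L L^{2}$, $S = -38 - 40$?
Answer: $-1985$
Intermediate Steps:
$f{\left(x,U \right)} = 2 U$
$S = -78$ ($S = -38 - 40 = -78$)
$P{\left(L \right)} = 2 - L^{2} - L^{3} - 10 L$ ($P{\left(L \right)} = 2 - \left(\left(L^{2} + 10 L\right) + L L^{2}\right) = 2 - \left(\left(L^{2} + 10 L\right) + L^{3}\right) = 2 - \left(L^{2} + L^{3} + 10 L\right) = 2 - L^{2} - L^{3} - 10 L$)
$S P{\left(f{\left(-1,-1 \right)} \right)} + 43 = - 78 \left(2 - \left(2 \left(-1\right)\right)^{2} - \left(2 \left(-1\right)\right)^{3} - 10 \cdot 2 \left(-1\right)\right) + 43 = - 78 \left(2 - \left(-2\right)^{2} - \left(-2\right)^{3} - -20\right) + 43 = - 78 \left(2 - 4 - -8 + 20\right) + 43 = - 78 \left(2 - 4 + 8 + 20\right) + 43 = \left(-78\right) 26 + 43 = -2028 + 43 = -1985$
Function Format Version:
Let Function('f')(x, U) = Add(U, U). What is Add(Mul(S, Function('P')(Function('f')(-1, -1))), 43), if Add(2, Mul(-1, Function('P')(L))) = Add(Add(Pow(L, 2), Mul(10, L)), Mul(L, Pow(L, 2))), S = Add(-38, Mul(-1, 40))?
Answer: -1985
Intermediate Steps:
Function('f')(x, U) = Mul(2, U)
S = -78 (S = Add(-38, -40) = -78)
Function('P')(L) = Add(2, Mul(-1, Pow(L, 2)), Mul(-1, Pow(L, 3)), Mul(-10, L)) (Function('P')(L) = Add(2, Mul(-1, Add(Add(Pow(L, 2), Mul(10, L)), Mul(L, Pow(L, 2))))) = Add(2, Mul(-1, Add(Add(Pow(L, 2), Mul(10, L)), Pow(L, 3)))) = Add(2, Mul(-1, Add(Pow(L, 2), Pow(L, 3), Mul(10, L)))) = Add(2, Add(Mul(-1, Pow(L, 2)), Mul(-1, Pow(L, 3)), Mul(-10, L))) = Add(2, Mul(-1, Pow(L, 2)), Mul(-1, Pow(L, 3)), Mul(-10, L)))
Add(Mul(S, Function('P')(Function('f')(-1, -1))), 43) = Add(Mul(-78, Add(2, Mul(-1, Pow(Mul(2, -1), 2)), Mul(-1, Pow(Mul(2, -1), 3)), Mul(-10, Mul(2, -1)))), 43) = Add(Mul(-78, Add(2, Mul(-1, Pow(-2, 2)), Mul(-1, Pow(-2, 3)), Mul(-10, -2))), 43) = Add(Mul(-78, Add(2, Mul(-1, 4), Mul(-1, -8), 20)), 43) = Add(Mul(-78, Add(2, -4, 8, 20)), 43) = Add(Mul(-78, 26), 43) = Add(-2028, 43) = -1985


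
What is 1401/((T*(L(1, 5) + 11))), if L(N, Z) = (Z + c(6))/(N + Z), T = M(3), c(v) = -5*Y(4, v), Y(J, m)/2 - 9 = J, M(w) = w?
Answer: -2802/59 ≈ -47.492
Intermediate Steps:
Y(J, m) = 18 + 2*J
c(v) = -130 (c(v) = -5*(18 + 2*4) = -5*(18 + 8) = -5*26 = -130)
T = 3
L(N, Z) = (-130 + Z)/(N + Z) (L(N, Z) = (Z - 130)/(N + Z) = (-130 + Z)/(N + Z))
1401/((T*(L(1, 5) + 11))) = 1401/((3*((-130 + 5)/(1 + 5) + 11))) = 1401/((3*(-125/6 + 11))) = 1401/((3*(-59/6))) = 1401/(-59/2) = 1401*(-2/59) = -2802/59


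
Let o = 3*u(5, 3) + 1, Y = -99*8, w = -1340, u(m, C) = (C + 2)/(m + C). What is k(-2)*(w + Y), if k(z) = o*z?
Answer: 12259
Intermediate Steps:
u(m, C) = (2 + C)/(C + m)
Y = -792
o = 23/8 (o = 3*((2 + 3)/(3 + 5)) + 1 = 3*(5/8) + 1 = 15/8 + 1 = 23/8 ≈ 2.8750)
k(z) = 23*z/8
k(-2)*(w + Y) = ((23/8)*(-2))*(-1340 - 792) = -23/4*(-2132) = 12259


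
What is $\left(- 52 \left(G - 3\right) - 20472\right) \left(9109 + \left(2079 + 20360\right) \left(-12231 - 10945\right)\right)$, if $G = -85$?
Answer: $8266510615880$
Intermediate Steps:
$\left(- 52 \left(G - 3\right) - 20472\right) \left(9109 + \left(2079 + 20360\right) \left(-12231 - 10945\right)\right) = \left(- 52 \left(-85 - 3\right) - 20472\right) \left(9109 + \left(2079 + 20360\right) \left(-12231 - 10945\right)\right) = \left(\left(-52\right) \left(-88\right) - 20472\right) \left(9109 + 22439 \left(-23176\right)\right) = \left(4576 - 20472\right) \left(9109 - 520046264\right) = \left(-15896\right) \left(-520037155\right) = 8266510615880$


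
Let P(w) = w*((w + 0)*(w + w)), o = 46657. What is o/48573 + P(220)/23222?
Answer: 517747038427/563981103 ≈ 918.02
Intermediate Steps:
P(w) = 2*w**3 (P(w) = w*(w*(2*w)) = w*(2*w**2) = 2*w**3)
o/48573 + P(220)/23222 = 46657/48573 + (2*220**3)/23222 = 46657*(1/48573) + (2*10648000)*(1/23222) = 46657/48573 + 21296000*(1/23222) = 46657/48573 + 10648000/11611 = 517747038427/563981103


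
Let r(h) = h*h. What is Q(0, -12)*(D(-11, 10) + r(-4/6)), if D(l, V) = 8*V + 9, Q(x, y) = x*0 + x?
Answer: 0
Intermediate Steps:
Q(x, y) = x (Q(x, y) = 0 + x = x)
D(l, V) = 9 + 8*V
r(h) = h²
Q(0, -12)*(D(-11, 10) + r(-4/6)) = 0*((9 + 8*10) + (-4/6)²) = 0*((9 + 80) + (-4*⅙)²) = 0*(89 + (-⅔)²) = 0*(89 + 4/9) = 0*(805/9) = 0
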